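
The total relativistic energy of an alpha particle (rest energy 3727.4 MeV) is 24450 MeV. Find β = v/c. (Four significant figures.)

0.9883

γ = E/(mc²) = 24450/3727.4 = 6.5595.
β = √(1 − 1/γ²) = √(1 − 0.0232412) = √0.9767588 = 0.9883.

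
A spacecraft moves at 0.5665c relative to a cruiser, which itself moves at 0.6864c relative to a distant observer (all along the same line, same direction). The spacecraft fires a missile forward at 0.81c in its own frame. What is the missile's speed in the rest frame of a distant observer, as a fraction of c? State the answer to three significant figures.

0.989c

Compose velocities in two stages. Stage 1 (into S'): u₁ = (0.81+0.5665)/(1+0.81×0.5665) = 0.94354.
Stage 2 (into S): u = (0.94354+0.6864)/(1+0.94354×0.6864) = 0.98925, so the speed is 0.989c.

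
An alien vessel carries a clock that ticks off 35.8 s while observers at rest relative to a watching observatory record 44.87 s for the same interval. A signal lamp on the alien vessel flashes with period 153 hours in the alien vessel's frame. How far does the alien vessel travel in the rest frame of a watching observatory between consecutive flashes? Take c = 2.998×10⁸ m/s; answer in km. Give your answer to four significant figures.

γ = Δt/Δτ = 44.87/35.8 = 1.25335.
β = √(1 − 1/γ²) = 0.60284. Lab-frame period = γτ = 1.25335×153 hours = 191.76 hours. Distance = βc × γτ = 0.60284 × 2.998×10⁸ m/s × 690336 s = 1.2477×10^14 m = 1.248×10^11 km.

1.248×10^11 km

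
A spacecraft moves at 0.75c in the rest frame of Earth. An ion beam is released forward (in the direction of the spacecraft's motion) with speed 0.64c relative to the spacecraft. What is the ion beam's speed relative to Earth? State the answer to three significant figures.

0.939c

Relativistic velocity addition: u = (u' + v)/(1 + u'v/c²), with u' = 0.64c and v = 0.75c.
Numerator: 0.64 + 0.75 = 1.39. Denominator: 1 + (0.64)(0.75) = 1.48.
u = 1.39/1.48 = 0.93919, so the speed is 0.939c.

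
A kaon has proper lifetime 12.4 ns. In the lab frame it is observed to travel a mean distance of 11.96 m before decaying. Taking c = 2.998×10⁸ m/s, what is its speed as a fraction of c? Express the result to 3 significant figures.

0.955c

Lab distance = (lab lifetime)·v = γτ·βc, so βγ = d/(cτ) = 11.96/(2.998×10⁸ × 1.240×10^-8) = 3.2172.
With βγ = 3.2172: γ² = 1 + (βγ)² = 11.3504, and β = (βγ)/γ = 3.2172/3.36904 = 0.955.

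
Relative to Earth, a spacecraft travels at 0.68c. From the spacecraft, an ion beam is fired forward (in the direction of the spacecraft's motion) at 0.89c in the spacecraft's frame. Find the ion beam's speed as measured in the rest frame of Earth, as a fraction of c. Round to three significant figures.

In units of c, u = (u' + v)/(1 + u'v) with u' = 0.89 and v = 0.68.
Numerator: 0.89 + 0.68 = 1.57. Denominator: 1 + (0.89)(0.68) = 1.6052.
u = 1.57/1.6052 = 0.97807, so the speed is 0.978c.

0.978c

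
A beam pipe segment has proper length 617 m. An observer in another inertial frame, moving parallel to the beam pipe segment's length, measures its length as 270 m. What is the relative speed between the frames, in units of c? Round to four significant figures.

Length contraction gives γ = L₀/L = 617/270 = 2.2852.
β = √(1 − 1/γ²) = √0.808508 = 0.8992.

0.8992c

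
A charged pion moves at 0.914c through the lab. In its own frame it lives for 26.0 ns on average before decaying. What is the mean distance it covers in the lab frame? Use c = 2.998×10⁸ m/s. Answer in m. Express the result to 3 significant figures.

β² = 0.835396, so γ = 1/√0.164604 = 2.4648.
Lab-frame lifetime: Δt = γτ = 2.4648 × 26.0 ns = 64.085 ns.
Distance: d = vΔt = 0.914 × 2.998×10⁸ m/s × 6.4085×10^-8 s = 17.6 m.

17.6 m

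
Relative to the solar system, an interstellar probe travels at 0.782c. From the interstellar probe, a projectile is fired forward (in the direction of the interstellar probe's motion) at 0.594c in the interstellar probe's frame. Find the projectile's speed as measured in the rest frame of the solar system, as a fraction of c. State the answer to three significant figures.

0.940c

Relativistic velocity addition: u = (u' + v)/(1 + u'v/c²), with u' = 0.594c and v = 0.782c.
Numerator: 0.594 + 0.782 = 1.376. Denominator: 1 + (0.594)(0.782) = 1.464508.
u = 1.376/1.464508 = 0.93956, so the speed is 0.940c.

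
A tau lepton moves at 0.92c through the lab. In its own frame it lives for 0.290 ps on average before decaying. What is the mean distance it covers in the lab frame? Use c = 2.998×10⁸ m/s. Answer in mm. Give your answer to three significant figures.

γ = 1/√(1 − β²) = 1/√(1 − 0.8464) = 1/√0.1536 = 1/0.391918 = 2.5516.
Lab-frame lifetime: Δt = γτ = 2.5516 × 0.290 ps = 0.73996 ps.
Distance: d = vΔt = 0.92 × 2.998×10⁸ m/s × 7.3996×10^-13 s = 2.04×10^-4 m = 0.204 mm.

0.204 mm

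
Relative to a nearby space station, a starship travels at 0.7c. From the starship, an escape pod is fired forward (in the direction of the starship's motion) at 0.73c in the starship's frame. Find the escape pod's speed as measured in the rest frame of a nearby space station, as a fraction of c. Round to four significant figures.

0.9464c

In units of c, u = (u' + v)/(1 + u'v) with u' = 0.73 and v = 0.7.
Numerator: 0.73 + 0.7 = 1.43. Denominator: 1 + (0.73)(0.7) = 1.511.
u = 1.43/1.511 = 0.94639, so the speed is 0.9464c.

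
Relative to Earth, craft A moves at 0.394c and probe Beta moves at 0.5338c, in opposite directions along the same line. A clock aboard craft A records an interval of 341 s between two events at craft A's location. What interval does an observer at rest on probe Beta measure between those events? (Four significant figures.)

Speed of craft A in probe Beta's frame: u = (v_A + v_B)/(1 + v_A v_B/c²) = (0.394 + 0.5338)/(1 + 0.394×0.5338) = 0.9278/1.2103172 = 0.76658; |u| = 0.76658c.
At |u| = 0.76658c, γ = (1 − 0.587645)^(−1/2) = 1.5573.
The clock on craft A records proper time, so probe Beta measures Δt = γΔτ = 1.5573 × 341 = 531.0 s.

531.0 s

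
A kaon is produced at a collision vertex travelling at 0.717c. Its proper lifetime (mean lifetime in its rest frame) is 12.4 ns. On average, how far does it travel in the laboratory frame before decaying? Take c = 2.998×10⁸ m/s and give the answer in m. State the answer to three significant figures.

3.82 m

γ = 1/√(1 − β²) = 1/√(1 − 0.514089) = 1/√0.485911 = 1/0.697073 = 1.4346.
Lab-frame lifetime: Δt = γτ = 1.4346 × 12.4 ns = 17.789 ns.
Distance: d = vΔt = 0.717 × 2.998×10⁸ m/s × 1.7789×10^-8 s = 3.82 m.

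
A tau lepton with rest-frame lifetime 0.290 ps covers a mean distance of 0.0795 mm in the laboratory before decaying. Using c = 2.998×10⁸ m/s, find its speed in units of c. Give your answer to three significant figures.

Let x = d/(cτ) = 7.950×10^-5 m / (2.998×10⁸ m/s × 2.900×10^-13 s) = 0.9144. Since d = βγcτ, x = βγ = β/√(1−β²).
Solving: β² = x²/(1+x²) = 0.836127/1.836127 = 0.455375, so β = 0.675.

0.675c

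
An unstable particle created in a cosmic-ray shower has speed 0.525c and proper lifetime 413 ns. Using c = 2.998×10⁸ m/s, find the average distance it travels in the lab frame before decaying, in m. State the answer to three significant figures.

76.4 m

Lorentz factor: γ = (1 − 0.275625)^(−1/2) = 1.1749.
Lab-frame lifetime: Δt = γτ = 1.1749 × 413 ns = 485.23 ns.
Distance: d = vΔt = 0.525 × 2.998×10⁸ m/s × 4.8523×10^-7 s = 76.4 m.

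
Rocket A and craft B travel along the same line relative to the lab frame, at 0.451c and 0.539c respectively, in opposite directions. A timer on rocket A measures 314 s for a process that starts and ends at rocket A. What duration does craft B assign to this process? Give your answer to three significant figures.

The velocity of rocket A relative to craft B is (0.451 + 0.539)c / (1 + 0.451×0.539) = 0.7964c; relative speed 0.7964c.
At |u| = 0.7964c, γ = (1 − 0.634253)^(−1/2) = 1.6535.
Rocket A's interval is proper; time dilation gives Δt_B = γΔτ = 1.6535 × 314 s = 519 s.

519 s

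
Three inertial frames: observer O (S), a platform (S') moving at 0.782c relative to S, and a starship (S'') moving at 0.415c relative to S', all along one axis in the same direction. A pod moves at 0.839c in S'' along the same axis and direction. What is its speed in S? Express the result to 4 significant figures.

Compose velocities in two stages. Stage 1 (into S'): u₁ = (0.839+0.415)/(1+0.839×0.415) = 0.93014.
Stage 2 (into S): u = (0.93014+0.782)/(1+0.93014×0.782) = 0.99118, so the speed is 0.9912c.

0.9912c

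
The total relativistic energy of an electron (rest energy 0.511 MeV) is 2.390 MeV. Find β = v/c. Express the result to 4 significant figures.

0.9769

γ = E/(mc²) = 2.390/0.511 = 4.6771.
β = √(1 − 1/γ²) = √(1 − 0.0457137) = √0.9542863 = 0.9769.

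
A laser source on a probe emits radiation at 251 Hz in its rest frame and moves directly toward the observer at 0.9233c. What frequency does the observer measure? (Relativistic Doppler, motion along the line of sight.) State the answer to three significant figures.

1260 Hz

Relativistic Doppler (source moving toward): f_obs = f_src · √((1+β)/(1−β)).
With β = 0.9233: factor = √(1.9233/0.0767) = 5.0076.
f_obs = 251 × 5.0076 = 1260 Hz.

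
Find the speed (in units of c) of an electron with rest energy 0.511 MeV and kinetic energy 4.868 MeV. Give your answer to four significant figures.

K = (γ−1)mc², so γ = 1 + 4.868/0.511 = 10.526.
Then v/c = √(1 − γ⁻²) = √(1 − 0.00902554) = √0.99097446 = 0.9955.

0.9955c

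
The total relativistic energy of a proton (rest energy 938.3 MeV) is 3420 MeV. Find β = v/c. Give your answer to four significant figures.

0.9616

Total energy E = γmc² gives γ = 3420/938.3 = 3.6449.
Hence β = √(1 − 1/γ²) = √(1 − 0.0752712) = √0.9247288 = 0.9616.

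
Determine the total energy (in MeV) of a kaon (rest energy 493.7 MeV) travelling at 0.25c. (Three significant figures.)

With β = 0.25, γ = 1/√(1 − 0.25²) = 1/√0.9375 = 1.0328.
Total energy: E = γmc² = 1.0328 × 493.7 MeV = 510 MeV.

510 MeV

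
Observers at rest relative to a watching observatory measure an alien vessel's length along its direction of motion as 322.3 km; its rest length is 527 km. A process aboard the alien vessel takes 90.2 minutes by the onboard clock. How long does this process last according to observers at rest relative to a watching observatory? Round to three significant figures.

147 minutes

Length contraction gives γ = L₀/L = 527/322.3 = 1.63512.
The same γ dilates the second interval: 1.63512 × 90.2 minutes = 147 minutes.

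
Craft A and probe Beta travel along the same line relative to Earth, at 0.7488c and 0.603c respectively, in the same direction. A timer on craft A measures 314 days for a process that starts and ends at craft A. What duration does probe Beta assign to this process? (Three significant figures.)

326 days

The velocity of craft A relative to probe Beta is (0.7488 − 0.603)c / (1 − 0.7488×0.603) = 0.26583c; relative speed 0.26583c.
At |u| = 0.26583c, γ = (1 − 0.0706656)^(−1/2) = 1.0373.
Craft A's interval is proper; time dilation gives Δt_B = γΔτ = 1.0373 × 314 days = 326 days.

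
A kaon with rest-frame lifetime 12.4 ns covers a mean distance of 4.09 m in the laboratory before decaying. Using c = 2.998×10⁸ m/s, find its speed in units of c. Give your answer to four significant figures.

0.7400c

d = βγcτ ⇒ βγ = d/(cτ) = 4.090 m / (3.71752 m) = 1.1002.
β = (βγ)/√(1+(βγ)²) = 1.1002/√2.21044 = 0.7400.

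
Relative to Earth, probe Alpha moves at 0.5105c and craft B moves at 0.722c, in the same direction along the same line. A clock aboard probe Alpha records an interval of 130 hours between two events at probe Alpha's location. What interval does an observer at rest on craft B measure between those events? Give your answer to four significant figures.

Transform probe Alpha's velocity into craft B's frame: (0.5105 − 0.722)/(1 − 0.5105·0.722) = −0.2115/0.631419, so the relative speed is 0.33496c.
γ for this relative speed: γ = 1/√(1 − 0.112198) = 1.0613.
The clock on probe Alpha records proper time, so craft B measures Δt = γΔτ = 1.0613 × 130 = 138.0 hours.

138.0 hours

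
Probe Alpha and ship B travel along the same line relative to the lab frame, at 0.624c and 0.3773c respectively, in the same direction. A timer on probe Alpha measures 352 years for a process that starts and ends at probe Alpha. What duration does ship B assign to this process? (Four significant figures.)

371.9 years

Transform probe Alpha's velocity into ship B's frame: (0.624 − 0.3773)/(1 − 0.624·0.3773) = 0.2467/0.7645648, so the relative speed is 0.32267c.
γ for this relative speed: γ = 1/√(1 − 0.104116) = 1.0565.
Probe Alpha's interval is proper; time dilation gives Δt_B = γΔτ = 1.0565 × 352 years = 371.9 years.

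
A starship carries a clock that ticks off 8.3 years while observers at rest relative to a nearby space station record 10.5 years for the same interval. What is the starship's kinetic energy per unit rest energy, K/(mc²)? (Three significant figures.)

γ = Δt/Δτ = 10.5/8.3 = 1.26506.
K/(mc²) = γ − 1 = 1.26506 − 1 = 0.265.

0.265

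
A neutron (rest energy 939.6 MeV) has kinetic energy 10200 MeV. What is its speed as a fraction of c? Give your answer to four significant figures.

0.9964c

γ = 1 + K/(mc²) = 1 + 10200/939.6 = 11.856.
β = √(1 − 1/γ²) = √(1 − 0.00711416) = √0.99288584 = 0.9964.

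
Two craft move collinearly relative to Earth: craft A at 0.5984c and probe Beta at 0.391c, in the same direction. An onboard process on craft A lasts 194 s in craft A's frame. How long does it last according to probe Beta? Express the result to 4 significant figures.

The velocity of craft A relative to probe Beta is (0.5984 − 0.391)c / (1 − 0.5984×0.391) = 0.27075c; relative speed 0.27075c.
γ for this relative speed: γ = 1/√(1 − 0.0733056) = 1.0388.
Craft A's interval is proper; time dilation gives Δt_B = γΔτ = 1.0388 × 194 s = 201.5 s.

201.5 s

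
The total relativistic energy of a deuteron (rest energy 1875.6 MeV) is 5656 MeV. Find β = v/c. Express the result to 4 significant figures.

0.9434

Total energy E = γmc² gives γ = 5656/1875.6 = 3.0156.
Hence β = √(1 − 1/γ²) = √(1 − 0.109965) = √0.890035 = 0.9434.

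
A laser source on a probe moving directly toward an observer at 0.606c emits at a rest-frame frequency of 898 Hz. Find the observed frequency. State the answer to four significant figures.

Relativistic Doppler (source moving toward): f_obs = f_src · √((1+β)/(1−β)).
With β = 0.606: factor = √(1.606/0.394) = 2.0189.
f_obs = 898 × 2.0189 = 1813 Hz.

1813 Hz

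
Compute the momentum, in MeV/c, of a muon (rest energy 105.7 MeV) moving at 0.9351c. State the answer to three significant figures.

β² = 0.87441201, so γ = 1/√0.12558799 = 2.8218.
Momentum: p = γβ·mc = 2.8218 × 0.9351 × 105.7 MeV/c = 279 MeV/c.

279 MeV/c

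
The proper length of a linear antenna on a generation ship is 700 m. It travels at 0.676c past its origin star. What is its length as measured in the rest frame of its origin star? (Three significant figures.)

516 m

γ = 1/√(1 − β²) = 1/√(1 − 0.456976) = 1/√0.543024 = 1/0.736902 = 1.357.
Along the direction of motion the measured length is L₀/γ = 700/1.357 = 516 m.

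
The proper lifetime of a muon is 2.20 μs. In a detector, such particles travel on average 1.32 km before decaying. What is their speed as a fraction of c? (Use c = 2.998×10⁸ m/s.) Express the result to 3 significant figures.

0.895c

Lab distance = (lab lifetime)·v = γτ·βc, so βγ = d/(cτ) = 1320/(2.998×10⁸ × 2.200×10^-6) = 2.0013.
With βγ = 2.0013: γ² = 1 + (βγ)² = 5.0052, and β = (βγ)/γ = 2.0013/2.23723 = 0.895.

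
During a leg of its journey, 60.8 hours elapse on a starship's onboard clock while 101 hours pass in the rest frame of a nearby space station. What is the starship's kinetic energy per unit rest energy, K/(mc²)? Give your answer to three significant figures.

From Δt = γΔτ: γ = 101/60.8 = 1.66118.
Since K = (γ−1)mc², K/(mc²) = 1.66118 − 1 = 0.661.

0.661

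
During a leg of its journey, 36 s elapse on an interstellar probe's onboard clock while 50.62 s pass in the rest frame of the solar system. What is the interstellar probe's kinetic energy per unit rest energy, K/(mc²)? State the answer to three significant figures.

0.406

From Δt = γΔτ: γ = 50.62/36 = 1.40611.
K/(mc²) = γ − 1 = 1.40611 − 1 = 0.406.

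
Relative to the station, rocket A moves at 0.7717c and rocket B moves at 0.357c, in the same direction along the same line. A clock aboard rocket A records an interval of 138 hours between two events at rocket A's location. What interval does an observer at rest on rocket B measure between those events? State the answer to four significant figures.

Transform rocket A's velocity into rocket B's frame: (0.7717 − 0.357)/(1 − 0.7717·0.357) = 0.4147/0.7245031, so the relative speed is 0.57239c.
γ for this relative speed: γ = 1/√(1 − 0.32763) = 1.2195.
Rocket A's interval is proper; time dilation gives Δt_B = γΔτ = 1.2195 × 138 hours = 168.3 hours.

168.3 hours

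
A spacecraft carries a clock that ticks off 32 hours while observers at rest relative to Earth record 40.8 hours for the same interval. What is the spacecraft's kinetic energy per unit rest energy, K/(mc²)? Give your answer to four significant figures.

The time-dilation ratio gives γ = 40.8/32 = 1.275.
K/(mc²) = γ − 1 = 1.275 − 1 = 0.2750.

0.2750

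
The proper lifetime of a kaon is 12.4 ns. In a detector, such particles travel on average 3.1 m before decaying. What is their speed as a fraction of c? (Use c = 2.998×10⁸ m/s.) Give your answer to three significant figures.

0.640c

d = βγcτ ⇒ βγ = d/(cτ) = 3.100 m / (3.71752 m) = 0.83389.
β = (βγ)/√(1+(βγ)²) = 0.83389/√1.695373 = 0.640.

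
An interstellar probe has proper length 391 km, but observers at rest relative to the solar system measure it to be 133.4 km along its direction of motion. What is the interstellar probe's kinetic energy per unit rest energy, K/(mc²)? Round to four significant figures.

Length contraction gives γ = L₀/L = 391/133.4 = 2.93103.
K/(mc²) = γ − 1 = 2.93103 − 1 = 1.931.

1.931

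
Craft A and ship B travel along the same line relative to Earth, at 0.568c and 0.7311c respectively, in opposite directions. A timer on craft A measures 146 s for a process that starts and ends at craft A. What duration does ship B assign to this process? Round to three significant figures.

Speed of craft A in ship B's frame: u = (v_A + v_B)/(1 + v_A v_B/c²) = (0.568 + 0.7311)/(1 + 0.568×0.7311) = 1.2991/1.4152648 = 0.91792; |u| = 0.91792c.
At |u| = 0.91792c, γ = (1 − 0.842577)^(−1/2) = 2.5204.
The clock on craft A records proper time, so ship B measures Δt = γΔτ = 2.5204 × 146 = 368 s.

368 s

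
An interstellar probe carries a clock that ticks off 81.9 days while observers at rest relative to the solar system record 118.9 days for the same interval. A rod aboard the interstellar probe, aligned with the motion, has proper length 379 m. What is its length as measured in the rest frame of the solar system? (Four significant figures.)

The time-dilation ratio gives γ = 118.9/81.9 = 1.45177.
The rod contracts by the same γ: 379 m / 1.45177 = 261.1 m.

261.1 m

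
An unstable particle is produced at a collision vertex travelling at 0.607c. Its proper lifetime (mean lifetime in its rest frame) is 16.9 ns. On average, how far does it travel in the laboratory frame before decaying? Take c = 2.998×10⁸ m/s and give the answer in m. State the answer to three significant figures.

3.87 m

γ = 1/√(1 − β²) = 1/√(1 − 0.368449) = 1/√0.631551 = 1/0.794702 = 1.2583.
Lab-frame lifetime: Δt = γτ = 1.2583 × 16.9 ns = 21.265 ns.
Distance: d = vΔt = 0.607 × 2.998×10⁸ m/s × 2.1265×10^-8 s = 3.87 m.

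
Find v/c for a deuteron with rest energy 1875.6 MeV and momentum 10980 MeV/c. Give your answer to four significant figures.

βγ = pc/(mc²) = 10980/1875.6 = 5.8541.
Since γ² = 1 + (βγ)² = 35.2705, γ = √35.2705 = 5.9389, and β = (βγ)/γ = 5.8541/5.9389 = 0.9857.

0.9857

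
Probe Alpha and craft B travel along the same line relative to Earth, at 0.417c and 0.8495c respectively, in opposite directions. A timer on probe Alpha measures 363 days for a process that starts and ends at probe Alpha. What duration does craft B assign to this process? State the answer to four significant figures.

The velocity of probe Alpha relative to craft B is (0.417 + 0.8495)c / (1 + 0.417×0.8495) = 0.93521c; relative speed 0.93521c.
At |u| = 0.93521c, γ = (1 − 0.874618)^(−1/2) = 2.8241.
The clock on probe Alpha records proper time, so craft B measures Δt = γΔτ = 2.8241 × 363 = 1025 days.

1025 days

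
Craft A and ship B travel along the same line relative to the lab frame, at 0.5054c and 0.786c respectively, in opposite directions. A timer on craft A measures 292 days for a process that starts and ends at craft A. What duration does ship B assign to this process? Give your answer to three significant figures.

765 days

The velocity of craft A relative to ship B is (0.5054 + 0.786)c / (1 + 0.5054×0.786) = 0.92425c; relative speed 0.92425c.
γ for this relative speed: γ = 1/√(1 − 0.854238) = 2.6193.
Craft A's interval is proper; time dilation gives Δt_B = γΔτ = 2.6193 × 292 days = 765 days.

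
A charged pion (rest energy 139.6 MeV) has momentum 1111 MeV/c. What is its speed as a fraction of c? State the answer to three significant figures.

0.992c

βγ = pc/(mc²) = 1111/139.6 = 7.9585.
Since γ² = 1 + (βγ)² = 64.3377, γ = √64.3377 = 8.02108, and β = (βγ)/γ = 7.9585/8.02108 = 0.992.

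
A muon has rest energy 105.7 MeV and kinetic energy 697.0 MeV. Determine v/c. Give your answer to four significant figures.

0.9913

K = (γ−1)mc², so γ = 1 + 697.0/105.7 = 7.5941.
Then v/c = √(1 − γ⁻²) = √(1 − 0.0173399) = √0.9826601 = 0.9913.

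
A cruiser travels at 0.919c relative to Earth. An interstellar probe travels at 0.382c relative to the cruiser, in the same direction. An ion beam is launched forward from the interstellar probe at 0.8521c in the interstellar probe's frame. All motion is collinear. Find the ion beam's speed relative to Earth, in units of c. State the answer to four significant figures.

Apply u = (u'+v)/(1+u'v) twice. Ion beam in the cruiser frame: (0.8521+0.382)/(1+0.8521·0.382) = 1.2341/1.3255022 = 0.93104c.
That velocity, transformed to the rest frame of Earth: (0.93104+0.919)/(1+0.93104·0.919) = 1.85004/1.85562576 = 0.99699c.

0.9970c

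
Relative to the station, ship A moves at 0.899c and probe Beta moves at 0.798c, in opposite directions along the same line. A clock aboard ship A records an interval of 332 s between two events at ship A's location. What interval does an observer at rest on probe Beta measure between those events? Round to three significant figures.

2160 s

Speed of ship A in probe Beta's frame: u = (v_A + v_B)/(1 + v_A v_B/c²) = (0.899 + 0.798)/(1 + 0.899×0.798) = 1.697/1.717402 = 0.98812; |u| = 0.98812c.
At |u| = 0.98812c, γ = (1 − 0.976381)^(−1/2) = 6.5068.
The clock on ship A records proper time, so probe Beta measures Δt = γΔτ = 6.5068 × 332 = 2160 s.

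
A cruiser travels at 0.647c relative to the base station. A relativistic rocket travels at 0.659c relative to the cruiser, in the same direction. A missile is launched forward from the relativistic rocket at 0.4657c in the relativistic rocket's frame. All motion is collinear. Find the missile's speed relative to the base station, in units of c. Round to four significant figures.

First combine the missile and relativistic rocket (S''→S'): u₁ = (0.4657 + 0.659)/(1 + 0.4657×0.659) = 1.1247/1.3068963 = 0.86059.
Then combine with the cruiser (S'→S): u = (0.86059 + 0.647)/(1 + 0.86059×0.647) = 1.50759/1.55680173 = 0.96839.

0.9684c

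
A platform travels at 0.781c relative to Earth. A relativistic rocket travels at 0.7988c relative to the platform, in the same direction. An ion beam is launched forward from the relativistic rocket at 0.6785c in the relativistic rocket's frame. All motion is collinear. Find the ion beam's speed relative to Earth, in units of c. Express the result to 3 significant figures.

Apply u = (u'+v)/(1+u'v) twice. Ion beam in the platform frame: (0.6785+0.7988)/(1+0.6785·0.7988) = 1.4773/1.5419858 = 0.95805c.
That velocity, transformed to the rest frame of Earth: (0.95805+0.781)/(1+0.95805·0.781) = 1.73905/1.74823705 = 0.99474c.

0.995c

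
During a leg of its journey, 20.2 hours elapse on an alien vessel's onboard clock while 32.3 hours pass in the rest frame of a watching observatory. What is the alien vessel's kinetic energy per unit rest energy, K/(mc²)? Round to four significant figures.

From Δt = γΔτ: γ = 32.3/20.2 = 1.59901.
Since K = (γ−1)mc², K/(mc²) = 1.59901 − 1 = 0.5990.

0.5990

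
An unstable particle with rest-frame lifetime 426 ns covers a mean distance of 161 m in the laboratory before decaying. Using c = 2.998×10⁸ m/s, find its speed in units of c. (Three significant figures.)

0.783c

Lab distance = (lab lifetime)·v = γτ·βc, so βγ = d/(cτ) = 161.0/(2.998×10⁸ × 4.260×10^-7) = 1.2606.
With βγ = 1.2606: γ² = 1 + (βγ)² = 2.58911, and β = (βγ)/γ = 1.2606/1.60907 = 0.783.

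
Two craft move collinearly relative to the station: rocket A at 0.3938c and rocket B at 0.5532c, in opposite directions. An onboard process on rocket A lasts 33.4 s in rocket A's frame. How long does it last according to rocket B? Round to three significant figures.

53.1 s

Speed of rocket A in rocket B's frame: u = (v_A + v_B)/(1 + v_A v_B/c²) = (0.3938 + 0.5532)/(1 + 0.3938×0.5532) = 0.947/1.21785016 = 0.7776; |u| = 0.7776c.
At |u| = 0.7776c, γ = (1 − 0.604662)^(−1/2) = 1.5904.
The clock on rocket A records proper time, so rocket B measures Δt = γΔτ = 1.5904 × 33.4 = 53.1 s.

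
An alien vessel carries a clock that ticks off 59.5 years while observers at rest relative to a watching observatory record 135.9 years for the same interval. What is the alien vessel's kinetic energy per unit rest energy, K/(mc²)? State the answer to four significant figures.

The time-dilation ratio gives γ = 135.9/59.5 = 2.28403.
Since K = (γ−1)mc², K/(mc²) = 2.28403 − 1 = 1.284.

1.284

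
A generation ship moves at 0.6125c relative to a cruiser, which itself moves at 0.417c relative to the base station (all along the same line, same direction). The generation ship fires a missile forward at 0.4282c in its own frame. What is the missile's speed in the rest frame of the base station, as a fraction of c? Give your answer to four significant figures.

0.9238c

Compose velocities in two stages. Stage 1 (into S'): u₁ = (0.4282+0.6125)/(1+0.4282×0.6125) = 0.82447.
Stage 2 (into S): u = (0.82447+0.417)/(1+0.82447×0.417) = 0.92385, so the speed is 0.9238c.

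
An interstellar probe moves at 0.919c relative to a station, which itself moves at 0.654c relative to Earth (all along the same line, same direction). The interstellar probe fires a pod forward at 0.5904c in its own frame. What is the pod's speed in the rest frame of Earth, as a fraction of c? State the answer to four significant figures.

Compose velocities in two stages. Stage 1 (into S'): u₁ = (0.5904+0.919)/(1+0.5904×0.919) = 0.97849.
Stage 2 (into S): u = (0.97849+0.654)/(1+0.97849×0.654) = 0.99546, so the speed is 0.9955c.

0.9955c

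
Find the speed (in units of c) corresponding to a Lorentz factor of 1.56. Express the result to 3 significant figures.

β = √(1 − 1/γ²) = √(1 − 1/2.4336) = √0.589086 = 0.768.

0.768c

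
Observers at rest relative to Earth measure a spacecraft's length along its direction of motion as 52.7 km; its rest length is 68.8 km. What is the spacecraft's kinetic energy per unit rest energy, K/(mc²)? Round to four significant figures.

0.3055

Length contraction gives γ = L₀/L = 68.8/52.7 = 1.3055.
K/(mc²) = γ − 1 = 1.3055 − 1 = 0.3055.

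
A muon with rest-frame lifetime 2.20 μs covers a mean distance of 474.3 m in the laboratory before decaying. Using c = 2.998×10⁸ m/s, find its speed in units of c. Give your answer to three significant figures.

Let x = d/(cτ) = 474.3 m / (2.998×10⁸ m/s × 2.200×10^-6 s) = 0.71912. Since d = βγcτ, x = βγ = β/√(1−β²).
Solving: β² = x²/(1+x²) = 0.517134/1.517134 = 0.340862, so β = 0.584.

0.584c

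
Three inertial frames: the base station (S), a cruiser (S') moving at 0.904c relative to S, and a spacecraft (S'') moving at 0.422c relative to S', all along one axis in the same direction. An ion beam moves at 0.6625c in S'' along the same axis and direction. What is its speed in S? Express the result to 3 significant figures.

First combine the ion beam and spacecraft (S''→S'): u₁ = (0.6625 + 0.422)/(1 + 0.6625×0.422) = 1.0845/1.279575 = 0.84755.
Then combine with the cruiser (S'→S): u = (0.84755 + 0.904)/(1 + 0.84755×0.904) = 1.75155/1.7661852 = 0.99171.

0.992c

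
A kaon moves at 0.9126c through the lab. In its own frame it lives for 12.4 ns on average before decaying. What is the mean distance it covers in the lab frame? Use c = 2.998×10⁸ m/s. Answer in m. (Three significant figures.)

With β = 0.9126, γ = 1/√(1 − 0.9126²) = 1/√0.16716124 = 2.4459.
Lab-frame lifetime: Δt = γτ = 2.4459 × 12.4 ns = 30.329 ns.
Distance: d = vΔt = 0.9126 × 2.998×10⁸ m/s × 3.0329×10^-8 s = 8.30 m.

8.30 m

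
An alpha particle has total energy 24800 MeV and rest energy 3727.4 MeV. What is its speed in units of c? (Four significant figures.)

0.9886c

Total energy E = γmc² gives γ = 24800/3727.4 = 6.6534.
Hence β = √(1 − 1/γ²) = √(1 − 0.0225898) = √0.9774102 = 0.9886.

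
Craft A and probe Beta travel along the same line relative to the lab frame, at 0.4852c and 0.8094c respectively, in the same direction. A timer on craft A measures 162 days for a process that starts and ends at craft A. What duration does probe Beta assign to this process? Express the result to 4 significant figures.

Speed of craft A in probe Beta's frame: u = (v_A − v_B)/(1 − v_A v_B/c²) = (0.4852 − 0.8094)/(1 − 0.4852×0.8094) = −0.3242/0.60727912 = −0.53386; |u| = 0.53386c.
At |u| = 0.53386c, γ = (1 − 0.285006)^(−1/2) = 1.1826.
Craft A's interval is proper; time dilation gives Δt_B = γΔτ = 1.1826 × 162 days = 191.6 days.

191.6 days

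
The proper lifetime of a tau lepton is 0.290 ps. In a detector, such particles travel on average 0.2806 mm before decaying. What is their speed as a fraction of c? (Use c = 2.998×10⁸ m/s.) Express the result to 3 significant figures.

0.955c

Let x = d/(cτ) = 2.806×10^-4 m / (2.998×10⁸ m/s × 2.900×10^-13 s) = 3.2274. Since d = βγcτ, x = βγ = β/√(1−β²).
Solving: β² = x²/(1+x²) = 10.4161/11.4161 = 0.912404, so β = 0.955.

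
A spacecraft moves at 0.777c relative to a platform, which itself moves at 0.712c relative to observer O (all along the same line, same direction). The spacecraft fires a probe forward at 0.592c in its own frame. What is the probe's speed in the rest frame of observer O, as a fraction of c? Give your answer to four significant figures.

0.9892c

Apply u = (u'+v)/(1+u'v) twice. Probe in the platform frame: (0.592+0.777)/(1+0.592·0.777) = 1.369/1.459984 = 0.93768c.
That velocity, transformed to the rest frame of observer O: (0.93768+0.712)/(1+0.93768·0.712) = 1.64968/1.66762816 = 0.98924c.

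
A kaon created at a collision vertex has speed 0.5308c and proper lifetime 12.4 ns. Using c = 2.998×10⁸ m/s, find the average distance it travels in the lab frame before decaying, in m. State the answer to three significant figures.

2.33 m

With β = 0.5308, γ = 1/√(1 − 0.5308²) = 1/√0.71825136 = 1.1799.
Lab-frame lifetime: Δt = γτ = 1.1799 × 12.4 ns = 14.631 ns.
Distance: d = vΔt = 0.5308 × 2.998×10⁸ m/s × 1.4631×10^-8 s = 2.33 m.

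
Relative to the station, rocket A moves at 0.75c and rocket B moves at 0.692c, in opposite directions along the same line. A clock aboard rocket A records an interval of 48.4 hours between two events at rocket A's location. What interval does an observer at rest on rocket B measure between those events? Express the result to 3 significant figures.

154 hours

Speed of rocket A in rocket B's frame: u = (v_A + v_B)/(1 + v_A v_B/c²) = (0.75 + 0.692)/(1 + 0.75×0.692) = 1.442/1.519 = 0.94931; |u| = 0.94931c.
γ for this relative speed: γ = 1/√(1 − 0.901189) = 3.1812.
Rocket A's interval is proper; time dilation gives Δt_B = γΔτ = 3.1812 × 48.4 hours = 154 hours.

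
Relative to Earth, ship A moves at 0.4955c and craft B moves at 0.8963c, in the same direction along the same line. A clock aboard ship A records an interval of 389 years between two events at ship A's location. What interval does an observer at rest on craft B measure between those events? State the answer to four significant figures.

Speed of ship A in craft B's frame: u = (v_A − v_B)/(1 − v_A v_B/c²) = (0.4955 − 0.8963)/(1 − 0.4955×0.8963) = −0.4008/0.55588335 = −0.72101; |u| = 0.72101c.
γ for this relative speed: γ = 1/√(1 − 0.519855) = 1.4432.
Ship A's interval is proper; time dilation gives Δt_B = γΔτ = 1.4432 × 389 years = 561.4 years.

561.4 years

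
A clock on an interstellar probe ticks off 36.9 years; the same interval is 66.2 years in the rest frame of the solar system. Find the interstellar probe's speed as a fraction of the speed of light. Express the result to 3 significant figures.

0.830c

γ = Δt/Δτ = 66.2/36.9 = 1.794.
β = √(1 − 1/γ²) = √(1 − 0.31071) = √0.68929 = 0.830.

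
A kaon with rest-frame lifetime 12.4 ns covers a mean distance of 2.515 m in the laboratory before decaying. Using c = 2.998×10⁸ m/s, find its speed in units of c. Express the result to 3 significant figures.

d = βγcτ ⇒ βγ = d/(cτ) = 2.515 m / (3.71752 m) = 0.67653.
β = (βγ)/√(1+(βγ)²) = 0.67653/√1.457693 = 0.560.

0.560c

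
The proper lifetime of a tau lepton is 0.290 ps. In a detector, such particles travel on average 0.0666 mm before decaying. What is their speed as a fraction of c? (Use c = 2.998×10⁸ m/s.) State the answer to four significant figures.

0.6081c

Lab distance = (lab lifetime)·v = γτ·βc, so βγ = d/(cτ) = 6.660×10^-5/(2.998×10⁸ × 2.900×10^-13) = 0.76603.
With βγ = 0.76603: γ² = 1 + (βγ)² = 1.586802, and β = (βγ)/γ = 0.76603/1.25968 = 0.6081.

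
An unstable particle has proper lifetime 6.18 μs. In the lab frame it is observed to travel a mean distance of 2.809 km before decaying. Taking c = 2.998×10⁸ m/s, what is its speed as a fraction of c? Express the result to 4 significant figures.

0.8348c

d = βγcτ ⇒ βγ = d/(cτ) = 2809 m / (1852.764 m) = 1.5161.
β = (βγ)/√(1+(βγ)²) = 1.5161/√3.29856 = 0.8348.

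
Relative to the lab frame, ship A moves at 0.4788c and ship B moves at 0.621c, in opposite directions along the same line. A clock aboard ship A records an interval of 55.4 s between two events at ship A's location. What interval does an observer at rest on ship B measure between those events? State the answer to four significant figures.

104.4 s

Transform ship A's velocity into ship B's frame: (0.4788 + 0.621)/(1 + 0.4788·0.621) = 1.0998/1.2973348, so the relative speed is 0.84774c.
At |u| = 0.84774c, γ = (1 − 0.718663)^(−1/2) = 1.8853.
The clock on ship A records proper time, so ship B measures Δt = γΔτ = 1.8853 × 55.4 = 104.4 s.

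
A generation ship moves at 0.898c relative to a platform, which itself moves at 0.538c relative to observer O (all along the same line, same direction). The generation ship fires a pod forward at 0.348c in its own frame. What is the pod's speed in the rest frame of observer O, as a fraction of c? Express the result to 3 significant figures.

Compose velocities in two stages. Stage 1 (into S'): u₁ = (0.348+0.898)/(1+0.348×0.898) = 0.94933.
Stage 2 (into S): u = (0.94933+0.538)/(1+0.94933×0.538) = 0.9845, so the speed is 0.985c.

0.985c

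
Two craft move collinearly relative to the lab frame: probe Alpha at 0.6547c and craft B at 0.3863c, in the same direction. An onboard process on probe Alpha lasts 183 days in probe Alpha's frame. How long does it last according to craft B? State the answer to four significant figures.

Transform probe Alpha's velocity into craft B's frame: (0.6547 − 0.3863)/(1 − 0.6547·0.3863) = 0.2684/0.74708939, so the relative speed is 0.35926c.
At |u| = 0.35926c, γ = (1 − 0.129068)^(−1/2) = 1.0715.
Probe Alpha's interval is proper; time dilation gives Δt_B = γΔτ = 1.0715 × 183 days = 196.1 days.

196.1 days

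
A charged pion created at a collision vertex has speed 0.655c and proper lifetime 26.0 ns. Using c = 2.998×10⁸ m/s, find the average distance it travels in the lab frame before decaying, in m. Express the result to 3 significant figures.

Lorentz factor: γ = (1 − 0.429025)^(−1/2) = 1.3234.
Lab-frame lifetime: Δt = γτ = 1.3234 × 26.0 ns = 34.408 ns.
Distance: d = vΔt = 0.655 × 2.998×10⁸ m/s × 3.4408×10^-8 s = 6.76 m.

6.76 m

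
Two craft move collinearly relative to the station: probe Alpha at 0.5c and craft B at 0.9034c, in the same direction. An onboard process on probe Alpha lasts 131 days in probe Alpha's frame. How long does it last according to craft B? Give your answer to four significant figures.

193.4 days

Transform probe Alpha's velocity into craft B's frame: (0.5 − 0.9034)/(1 − 0.5·0.9034) = −0.4034/0.5483, so the relative speed is 0.73573c.
At |u| = 0.73573c, γ = (1 − 0.541299)^(−1/2) = 1.4765.
The clock on probe Alpha records proper time, so craft B measures Δt = γΔτ = 1.4765 × 131 = 193.4 days.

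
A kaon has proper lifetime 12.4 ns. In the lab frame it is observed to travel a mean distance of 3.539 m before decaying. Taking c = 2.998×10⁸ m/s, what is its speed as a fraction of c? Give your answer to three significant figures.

Let x = d/(cτ) = 3.539 m / (2.998×10⁸ m/s × 1.240×10^-8 s) = 0.95198. Since d = βγcτ, x = βγ = β/√(1−β²).
Solving: β² = x²/(1+x²) = 0.906266/1.906266 = 0.475414, so β = 0.690.

0.690c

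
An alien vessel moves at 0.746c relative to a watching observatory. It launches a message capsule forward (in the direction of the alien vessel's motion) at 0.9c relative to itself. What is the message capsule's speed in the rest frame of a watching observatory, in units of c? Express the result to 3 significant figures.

In units of c, u = (u' + v)/(1 + u'v) with u' = 0.9 and v = 0.746.
Numerator: 0.9 + 0.746 = 1.646. Denominator: 1 + (0.9)(0.746) = 1.6714.
u = 1.646/1.6714 = 0.9848, so the speed is 0.985c.

0.985c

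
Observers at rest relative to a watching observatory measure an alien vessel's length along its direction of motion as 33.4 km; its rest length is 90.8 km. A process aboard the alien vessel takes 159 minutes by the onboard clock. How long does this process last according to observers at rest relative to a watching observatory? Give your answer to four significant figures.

From L = L₀/γ: γ = 90.8/33.4 = 2.71856.
The same γ dilates the second interval: 2.71856 × 159 minutes = 432.3 minutes.

432.3 minutes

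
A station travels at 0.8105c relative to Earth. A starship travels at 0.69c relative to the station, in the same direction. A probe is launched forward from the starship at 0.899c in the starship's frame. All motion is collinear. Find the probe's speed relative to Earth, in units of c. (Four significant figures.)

0.9980c

Compose velocities in two stages. Stage 1 (into S'): u₁ = (0.899+0.69)/(1+0.899×0.69) = 0.98068.
Stage 2 (into S): u = (0.98068+0.8105)/(1+0.98068×0.8105) = 0.99796, so the speed is 0.9980c.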